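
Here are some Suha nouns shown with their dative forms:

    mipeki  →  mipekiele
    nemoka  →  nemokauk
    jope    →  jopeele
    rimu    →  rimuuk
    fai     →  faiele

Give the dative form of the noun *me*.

meele

The pattern is front/back vowel harmony: -ele when the last vowel of the stem is a front vowel (*mipeki*, *jope*, *fai*); -uk when the last vowel of the stem is a back vowel (*nemoka*, *rimu*).
*me* — last vowel /e/ (a front vowel) → -ele → *meele*.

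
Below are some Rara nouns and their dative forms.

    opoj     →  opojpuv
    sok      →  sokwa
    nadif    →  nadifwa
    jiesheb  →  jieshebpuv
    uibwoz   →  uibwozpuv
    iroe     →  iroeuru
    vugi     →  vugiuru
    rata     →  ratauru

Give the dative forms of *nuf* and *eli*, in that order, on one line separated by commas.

The alternation tracks the final sound of the stem — -wa when the stem ends in a voiceless consonant (*sok*, *nadif*); -puv when the stem ends in a voiced consonant (*opoj*, *jiesheb*, *uibwoz*); -uru when the stem ends in a vowel (*iroe*, *vugi*, *rata*).
Since the final sound of *nuf* is /f/ (a voiceless consonant), it takes -wa, giving *nufwa*.
Since the final sound of *eli* is /i/ (a vowel), it takes -uru, giving *eliuru*.

nufwa, eliuru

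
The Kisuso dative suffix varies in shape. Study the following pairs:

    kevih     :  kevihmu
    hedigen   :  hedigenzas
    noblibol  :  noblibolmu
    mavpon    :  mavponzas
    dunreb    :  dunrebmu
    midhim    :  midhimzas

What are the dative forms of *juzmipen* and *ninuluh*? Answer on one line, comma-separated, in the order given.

juzmipenzas, ninuluhmu

Looking at the final consonant of each stem: -zas when the stem ends in a nasal (*hedigen*, *mavpon*, *midhim*); -mu when the stem ends in a non-nasal consonant (*kevih*, *noblibol*, *dunreb*).
*juzmipen*: final consonant = /n/, a nasal → -zas → *juzmipenzas*.
*ninuluh*: final consonant = /h/, non-nasal → -mu → *ninuluhmu*.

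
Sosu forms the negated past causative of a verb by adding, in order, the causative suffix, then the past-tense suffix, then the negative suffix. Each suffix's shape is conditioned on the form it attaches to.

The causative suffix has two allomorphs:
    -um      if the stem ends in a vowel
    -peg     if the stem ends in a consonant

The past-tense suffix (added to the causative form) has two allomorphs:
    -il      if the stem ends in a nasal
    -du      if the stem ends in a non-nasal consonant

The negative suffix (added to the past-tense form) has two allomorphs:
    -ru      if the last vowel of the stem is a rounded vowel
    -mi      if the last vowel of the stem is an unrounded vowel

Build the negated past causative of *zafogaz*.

*zafogaz*: final sound = /z/, a consonant → -peg → *zafogazpeg*.
Since the final consonant of the causative form *zafogazpeg* is /g/ (non-nasal), it takes -du, giving *zafogazpegdu*.
The past-tense form *zafogazpegdu*: last vowel = /u/, a rounded vowel → -ru → *zafogazpegduru*.

zafogazpegduru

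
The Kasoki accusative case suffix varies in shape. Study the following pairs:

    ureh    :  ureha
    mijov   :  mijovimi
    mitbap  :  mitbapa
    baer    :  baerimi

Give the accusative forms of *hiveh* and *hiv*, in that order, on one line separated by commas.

hiveha, hivimi

Looking at the final consonant of each stem: -a when the stem ends in a voiceless consonant (*ureh*, *mitbap*); -imi when the stem ends in a voiced consonant (*mijov*, *baer*).
Since the final consonant of *hiveh* is /h/ (voiceless), it takes -a, giving *hiveha*.
*hiv*: final consonant = /v/, voiced → -imi → *hivimi*.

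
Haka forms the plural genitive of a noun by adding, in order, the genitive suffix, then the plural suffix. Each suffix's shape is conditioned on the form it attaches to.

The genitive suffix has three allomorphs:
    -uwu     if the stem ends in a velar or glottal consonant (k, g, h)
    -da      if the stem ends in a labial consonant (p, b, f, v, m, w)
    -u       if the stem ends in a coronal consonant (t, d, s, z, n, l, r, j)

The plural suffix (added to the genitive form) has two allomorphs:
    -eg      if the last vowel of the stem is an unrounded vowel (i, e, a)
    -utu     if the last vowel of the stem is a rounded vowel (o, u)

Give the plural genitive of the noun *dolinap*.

dolinapdaeg

*dolinap*: final consonant = /p/, labial → -da → *dolinapda*.
The genitive form *dolinapda* — last vowel /a/ (an unrounded vowel) → -eg → *dolinapdaeg*.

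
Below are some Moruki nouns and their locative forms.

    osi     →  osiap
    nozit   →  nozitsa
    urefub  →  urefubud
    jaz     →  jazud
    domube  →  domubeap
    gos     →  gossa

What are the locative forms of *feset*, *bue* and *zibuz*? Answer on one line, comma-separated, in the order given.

The suffix is conditioned by the final sound: -sa when the stem ends in a voiceless consonant (*nozit*, *gos*); -ud when the stem ends in a voiced consonant (*urefub*, *jaz*); -ap when the stem ends in a vowel (*osi*, *domube*).
*feset*: final sound = /t/, a voiceless consonant → -sa → *fesetsa*.
*bue* — final sound /e/ (a vowel) → -ap → *bueap*.
*zibuz*: final sound = /z/, a voiced consonant → -ud → *zibuzud*.

fesetsa, bueap, zibuzud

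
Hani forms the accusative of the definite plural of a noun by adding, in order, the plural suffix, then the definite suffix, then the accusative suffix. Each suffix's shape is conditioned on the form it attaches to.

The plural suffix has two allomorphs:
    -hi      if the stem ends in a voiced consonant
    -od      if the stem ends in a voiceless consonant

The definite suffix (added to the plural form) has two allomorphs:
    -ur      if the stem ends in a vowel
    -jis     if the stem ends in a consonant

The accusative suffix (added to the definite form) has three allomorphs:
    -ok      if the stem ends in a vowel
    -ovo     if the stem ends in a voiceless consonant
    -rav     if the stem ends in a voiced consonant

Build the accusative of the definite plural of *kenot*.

Since the final consonant of *kenot* is /t/ (voiceless), it takes -od, giving *kenotod*.
The plural form *kenotod* — final sound /d/ (a consonant) → -jis → *kenotodjis*.
The final sound of the definite form *kenotodjis* is /s/, which is a voiceless consonant, so the accusative suffix is -ovo, giving *kenotodjisovo*.

kenotodjisovo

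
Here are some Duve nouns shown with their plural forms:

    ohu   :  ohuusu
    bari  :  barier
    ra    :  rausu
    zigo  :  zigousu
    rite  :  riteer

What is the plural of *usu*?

usuusu

Looking at the last vowel of each stem: -er when the last vowel of the stem is a front vowel (*bari*, *rite*); -usu when the last vowel of the stem is a back vowel (*ohu*, *ra*, *zigo*).
The last vowel of *usu* is /u/, which is a back vowel, so the suffix is -usu, giving *usuusu*.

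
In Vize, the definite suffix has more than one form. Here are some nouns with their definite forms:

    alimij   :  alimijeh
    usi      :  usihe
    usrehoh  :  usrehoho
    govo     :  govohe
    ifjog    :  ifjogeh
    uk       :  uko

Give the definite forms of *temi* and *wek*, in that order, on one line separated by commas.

Looking at the final sound of each stem: -o when the stem ends in a voiceless consonant (*usrehoh*, *uk*); -eh when the stem ends in a voiced consonant (*alimij*, *ifjog*); -he when the stem ends in a vowel (*usi*, *govo*).
*temi* — final sound /i/ (a vowel) → -he → *temihe*.
*wek* — final sound /k/ (a voiceless consonant) → -o → *weko*.

temihe, weko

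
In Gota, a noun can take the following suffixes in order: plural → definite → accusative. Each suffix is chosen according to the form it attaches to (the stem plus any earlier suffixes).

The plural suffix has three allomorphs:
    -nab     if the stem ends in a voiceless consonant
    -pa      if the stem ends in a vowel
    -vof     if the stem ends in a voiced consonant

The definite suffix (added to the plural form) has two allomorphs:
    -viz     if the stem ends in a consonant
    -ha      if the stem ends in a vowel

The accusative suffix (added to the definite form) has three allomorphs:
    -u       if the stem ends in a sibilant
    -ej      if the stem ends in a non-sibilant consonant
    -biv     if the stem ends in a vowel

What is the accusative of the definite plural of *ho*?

The final sound of *ho* is /o/, which is a vowel, so the plural suffix is -pa, giving *hopa*.
The plural form *hopa*: final sound = /a/, a vowel → -ha → *hopaha*.
The final sound of the definite form *hopaha* is /a/, which is a vowel, so the accusative suffix is -biv, giving *hopahabiv*.

hopahabiv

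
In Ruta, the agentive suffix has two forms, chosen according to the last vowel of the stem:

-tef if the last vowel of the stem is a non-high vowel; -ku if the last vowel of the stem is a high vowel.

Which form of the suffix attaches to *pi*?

-ku

The last vowel of *pi* is /i/, which is a high vowel, so the suffix is -ku.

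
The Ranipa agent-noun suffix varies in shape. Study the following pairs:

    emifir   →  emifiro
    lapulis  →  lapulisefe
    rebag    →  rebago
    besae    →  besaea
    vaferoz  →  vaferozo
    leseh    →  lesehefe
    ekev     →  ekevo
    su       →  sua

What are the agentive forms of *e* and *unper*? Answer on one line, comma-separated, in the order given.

Looking at the final sound of each stem: -efe when the stem ends in a voiceless consonant (*lapulis*, *leseh*); -o when the stem ends in a voiced consonant (*emifir*, *rebag*, *vaferoz*, *ekev*); -a when the stem ends in a vowel (*besae*, *su*).
Since the final sound of *e* is /e/ (a vowel), it takes -a, giving *ea*.
The final sound of *unper* is /r/, which is a voiced consonant, so the suffix is -o, giving *unpero*.

ea, unpero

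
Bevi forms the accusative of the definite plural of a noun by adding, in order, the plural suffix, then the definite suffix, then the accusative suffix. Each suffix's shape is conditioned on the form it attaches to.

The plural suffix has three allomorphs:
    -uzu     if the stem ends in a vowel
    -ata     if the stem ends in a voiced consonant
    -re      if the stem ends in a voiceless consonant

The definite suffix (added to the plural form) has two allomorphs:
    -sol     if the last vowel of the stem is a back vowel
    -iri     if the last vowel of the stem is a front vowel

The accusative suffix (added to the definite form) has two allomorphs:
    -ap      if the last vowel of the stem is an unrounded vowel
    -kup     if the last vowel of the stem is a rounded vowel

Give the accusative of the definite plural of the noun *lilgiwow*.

lilgiwowatasolkup

Since the final sound of *lilgiwow* is /w/ (a voiced consonant), it takes -ata, giving *lilgiwowata*.
The plural form *lilgiwowata*: last vowel = /a/, a back vowel → -sol → *lilgiwowatasol*.
The last vowel of the definite form *lilgiwowatasol* is /o/, which is a rounded vowel, so the accusative suffix is -kup, giving *lilgiwowatasolkup*.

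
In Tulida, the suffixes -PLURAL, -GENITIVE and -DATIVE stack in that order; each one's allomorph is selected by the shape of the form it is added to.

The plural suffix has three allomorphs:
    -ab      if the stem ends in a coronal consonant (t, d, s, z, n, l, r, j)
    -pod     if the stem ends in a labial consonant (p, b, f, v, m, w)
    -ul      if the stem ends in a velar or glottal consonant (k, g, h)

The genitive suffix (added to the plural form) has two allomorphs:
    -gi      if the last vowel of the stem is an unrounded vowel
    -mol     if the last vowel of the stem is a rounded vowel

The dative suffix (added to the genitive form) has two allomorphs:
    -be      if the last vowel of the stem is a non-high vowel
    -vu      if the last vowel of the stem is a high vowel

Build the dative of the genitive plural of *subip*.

The final consonant of *subip* is /p/, which is labial, so the plural suffix is -pod, giving *subippod*.
The plural form *subippod*: last vowel = /o/, a rounded vowel → -mol → *subippodmol*.
Since the last vowel of the genitive form *subippodmol* is /o/ (a non-high vowel), it takes -be, giving *subippodmolbe*.

subippodmolbe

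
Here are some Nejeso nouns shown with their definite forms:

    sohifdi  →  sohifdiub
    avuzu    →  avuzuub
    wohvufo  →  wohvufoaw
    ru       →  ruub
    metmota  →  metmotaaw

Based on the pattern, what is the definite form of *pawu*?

pawuub

The alternation tracks the last vowel of the stem — -ub when the last vowel of the stem is a high vowel (*sohifdi*, *avuzu*, *ru*); -aw when the last vowel of the stem is a non-high vowel (*wohvufo*, *metmota*).
*pawu* — last vowel /u/ (a high vowel) → -ub → *pawuub*.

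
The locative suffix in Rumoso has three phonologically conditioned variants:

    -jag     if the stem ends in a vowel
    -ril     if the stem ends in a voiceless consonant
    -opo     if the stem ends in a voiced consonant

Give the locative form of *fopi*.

fopijag

Since the final sound of *fopi* is /i/ (a vowel), it takes -jag, giving *fopijag*.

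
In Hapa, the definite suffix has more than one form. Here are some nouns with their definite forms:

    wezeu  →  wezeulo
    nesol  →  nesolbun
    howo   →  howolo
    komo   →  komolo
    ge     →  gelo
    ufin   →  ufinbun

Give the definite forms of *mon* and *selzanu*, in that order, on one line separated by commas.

The pattern is consonant vs. vowel: -bun when the stem ends in a consonant (*nesol*, *ufin*); -lo when the stem ends in a vowel (*wezeu*, *howo*, *komo*, *ge*).
Since the final sound of *mon* is /n/ (a consonant), it takes -bun, giving *monbun*.
*selzanu*: final sound = /u/, a vowel → -lo → *selzanulo*.

monbun, selzanulo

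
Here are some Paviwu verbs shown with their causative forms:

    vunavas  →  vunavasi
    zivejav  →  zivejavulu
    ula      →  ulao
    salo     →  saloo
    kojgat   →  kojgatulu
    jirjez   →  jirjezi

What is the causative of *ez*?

Looking at the final sound of each stem: -i when the stem ends in a sibilant (*vunavas*, *jirjez*); -ulu when the stem ends in a non-sibilant consonant (*zivejav*, *kojgat*); -o when the stem ends in a vowel (*ula*, *salo*).
The final sound of *ez* is /z/, which is a sibilant, so the suffix is -i, giving *ezi*.

ezi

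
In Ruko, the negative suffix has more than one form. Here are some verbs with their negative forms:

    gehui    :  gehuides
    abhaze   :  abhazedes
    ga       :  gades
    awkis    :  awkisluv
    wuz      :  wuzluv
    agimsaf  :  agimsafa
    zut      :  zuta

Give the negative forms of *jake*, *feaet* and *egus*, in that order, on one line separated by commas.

jakedes, feaeta, egusluv

Looking at the final sound of each stem: -luv when the stem ends in a sibilant (*awkis*, *wuz*); -a when the stem ends in a non-sibilant consonant (*agimsaf*, *zut*); -des when the stem ends in a vowel (*gehui*, *abhaze*, *ga*).
*jake* — final sound /e/ (a vowel) → -des → *jakedes*.
Since the final sound of *feaet* is /t/ (a non-sibilant consonant), it takes -a, giving *feaeta*.
*egus*: final sound = /s/, a sibilant → -luv → *egusluv*.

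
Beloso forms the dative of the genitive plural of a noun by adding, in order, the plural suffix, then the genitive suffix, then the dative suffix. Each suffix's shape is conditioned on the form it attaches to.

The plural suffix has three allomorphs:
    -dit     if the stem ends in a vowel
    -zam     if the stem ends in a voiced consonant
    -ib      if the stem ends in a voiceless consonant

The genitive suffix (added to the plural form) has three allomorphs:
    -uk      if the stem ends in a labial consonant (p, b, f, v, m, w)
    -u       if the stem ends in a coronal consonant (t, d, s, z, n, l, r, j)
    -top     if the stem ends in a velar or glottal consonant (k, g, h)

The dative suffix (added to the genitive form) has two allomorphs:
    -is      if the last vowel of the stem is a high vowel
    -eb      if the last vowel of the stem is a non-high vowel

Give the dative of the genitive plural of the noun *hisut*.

Since the final sound of *hisut* is /t/ (a voiceless consonant), it takes -ib, giving *hisutib*.
The plural form *hisutib*: final consonant = /b/, labial → -uk → *hisutibuk*.
The last vowel of the genitive form *hisutibuk* is /u/, which is a high vowel, so the dative suffix is -is, giving *hisutibukis*.

hisutibukis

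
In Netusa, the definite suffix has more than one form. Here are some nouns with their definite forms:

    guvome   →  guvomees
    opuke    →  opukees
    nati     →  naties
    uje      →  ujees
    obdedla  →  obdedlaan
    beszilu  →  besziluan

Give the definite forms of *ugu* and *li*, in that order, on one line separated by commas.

uguan, lies

Looking at the last vowel of each stem: -es when the last vowel of the stem is a front vowel (*guvome*, *opuke*, *nati*, *uje*); -an when the last vowel of the stem is a back vowel (*obdedla*, *beszilu*).
*ugu*: last vowel = /u/, a back vowel → -an → *uguan*.
*li*: last vowel = /i/, a front vowel → -es → *lies*.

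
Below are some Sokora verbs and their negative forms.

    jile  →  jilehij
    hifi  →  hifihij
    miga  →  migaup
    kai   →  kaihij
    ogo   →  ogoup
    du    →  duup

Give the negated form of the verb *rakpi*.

The alternation tracks the last vowel of the stem — -hij when the last vowel of the stem is a front vowel (*jile*, *hifi*, *kai*); -up when the last vowel of the stem is a back vowel (*miga*, *ogo*, *du*).
The last vowel of *rakpi* is /i/, which is a front vowel, so the suffix is -hij, giving *rakpihij*.

rakpihij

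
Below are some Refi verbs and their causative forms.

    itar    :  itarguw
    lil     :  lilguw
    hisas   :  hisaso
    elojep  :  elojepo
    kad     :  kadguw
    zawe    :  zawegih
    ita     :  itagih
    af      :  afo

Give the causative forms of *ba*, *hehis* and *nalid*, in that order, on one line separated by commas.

bagih, hehiso, nalidguw

The pattern is voicing of the final sound: -o when the stem ends in a voiceless consonant (*hisas*, *elojep*, *af*); -guw when the stem ends in a voiced consonant (*itar*, *lil*, *kad*); -gih when the stem ends in a vowel (*zawe*, *ita*).
*ba* — final sound /a/ (a vowel) → -gih → *bagih*.
*hehis*: final sound = /s/, a voiceless consonant → -o → *hehiso*.
The final sound of *nalid* is /d/, which is a voiced consonant, so the suffix is -guw, giving *nalidguw*.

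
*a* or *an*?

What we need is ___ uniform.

The indefinite article is chosen by the initial *sound* of the following word, not its spelling.
*uniform* begins with the sound /juː/ (u pronounced /juː/) — a consonant sound.
So the article is *a*: What we need is a uniform.

a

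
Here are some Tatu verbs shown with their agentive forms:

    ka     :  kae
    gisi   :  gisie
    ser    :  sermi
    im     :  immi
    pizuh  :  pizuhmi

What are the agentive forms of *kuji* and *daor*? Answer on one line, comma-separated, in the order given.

kujie, daormi

The pattern is consonant vs. vowel: -mi when the stem ends in a consonant (*ser*, *im*, *pizuh*); -e when the stem ends in a vowel (*ka*, *gisi*).
*kuji*: final sound = /i/, a vowel → -e → *kujie*.
*daor*: final sound = /r/, a consonant → -mi → *daormi*.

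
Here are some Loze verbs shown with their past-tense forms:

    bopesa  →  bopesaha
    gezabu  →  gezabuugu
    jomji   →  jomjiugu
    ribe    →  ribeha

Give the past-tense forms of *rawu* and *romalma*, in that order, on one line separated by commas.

rawuugu, romalmaha

Looking at the last vowel of each stem: -ugu when the last vowel of the stem is a high vowel (*gezabu*, *jomji*); -ha when the last vowel of the stem is a non-high vowel (*bopesa*, *ribe*).
The last vowel of *rawu* is /u/, which is a high vowel, so the suffix is -ugu, giving *rawuugu*.
The last vowel of *romalma* is /a/, which is a non-high vowel, so the suffix is -ha, giving *romalmaha*.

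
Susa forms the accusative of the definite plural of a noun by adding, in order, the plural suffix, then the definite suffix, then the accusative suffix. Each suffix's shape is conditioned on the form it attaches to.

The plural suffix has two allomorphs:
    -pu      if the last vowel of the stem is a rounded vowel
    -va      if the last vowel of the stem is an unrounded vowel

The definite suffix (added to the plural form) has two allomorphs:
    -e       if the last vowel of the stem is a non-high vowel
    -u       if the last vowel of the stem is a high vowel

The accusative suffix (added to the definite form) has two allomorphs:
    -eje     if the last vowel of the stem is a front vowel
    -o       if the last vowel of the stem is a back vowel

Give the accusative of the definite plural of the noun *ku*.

The last vowel of *ku* is /u/, which is a rounded vowel, so the plural suffix is -pu, giving *kupu*.
The plural form *kupu* — last vowel /u/ (a high vowel) → -u → *kupuu*.
Since the last vowel of the definite form *kupuu* is /u/ (a back vowel), it takes -o, giving *kupuuo*.

kupuuo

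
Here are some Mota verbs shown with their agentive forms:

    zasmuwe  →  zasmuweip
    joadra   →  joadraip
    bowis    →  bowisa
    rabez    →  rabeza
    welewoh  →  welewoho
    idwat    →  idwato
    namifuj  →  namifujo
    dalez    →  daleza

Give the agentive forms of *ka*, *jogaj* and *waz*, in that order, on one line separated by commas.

Looking at the final sound of each stem: -a when the stem ends in a sibilant (*bowis*, *rabez*, *dalez*); -o when the stem ends in a non-sibilant consonant (*welewoh*, *idwat*, *namifuj*); -ip when the stem ends in a vowel (*zasmuwe*, *joadra*).
Since the final sound of *ka* is /a/ (a vowel), it takes -ip, giving *kaip*.
Since the final sound of *jogaj* is /j/ (a non-sibilant consonant), it takes -o, giving *jogajo*.
*waz*: final sound = /z/, a sibilant → -a → *waza*.

kaip, jogajo, waza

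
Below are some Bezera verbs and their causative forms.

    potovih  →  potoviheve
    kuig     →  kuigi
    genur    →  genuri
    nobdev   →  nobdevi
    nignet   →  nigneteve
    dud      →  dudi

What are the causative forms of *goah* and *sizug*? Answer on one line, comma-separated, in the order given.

goaheve, sizugi

The suffix is conditioned by the final consonant: -eve when the stem ends in a voiceless consonant (*potovih*, *nignet*); -i when the stem ends in a voiced consonant (*kuig*, *genur*, *nobdev*, *dud*).
Since the final consonant of *goah* is /h/ (voiceless), it takes -eve, giving *goaheve*.
The final consonant of *sizug* is /g/, which is voiced, so the suffix is -i, giving *sizugi*.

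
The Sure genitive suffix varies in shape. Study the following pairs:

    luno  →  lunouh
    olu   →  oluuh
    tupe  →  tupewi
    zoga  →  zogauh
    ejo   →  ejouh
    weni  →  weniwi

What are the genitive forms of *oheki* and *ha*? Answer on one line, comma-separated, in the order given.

ohekiwi, hauh

The alternation tracks the last vowel of the stem — -wi when the last vowel of the stem is a front vowel (*tupe*, *weni*); -uh when the last vowel of the stem is a back vowel (*luno*, *olu*, *zoga*, *ejo*).
The last vowel of *oheki* is /i/, which is a front vowel, so the suffix is -wi, giving *ohekiwi*.
The last vowel of *ha* is /a/, which is a back vowel, so the suffix is -uh, giving *hauh*.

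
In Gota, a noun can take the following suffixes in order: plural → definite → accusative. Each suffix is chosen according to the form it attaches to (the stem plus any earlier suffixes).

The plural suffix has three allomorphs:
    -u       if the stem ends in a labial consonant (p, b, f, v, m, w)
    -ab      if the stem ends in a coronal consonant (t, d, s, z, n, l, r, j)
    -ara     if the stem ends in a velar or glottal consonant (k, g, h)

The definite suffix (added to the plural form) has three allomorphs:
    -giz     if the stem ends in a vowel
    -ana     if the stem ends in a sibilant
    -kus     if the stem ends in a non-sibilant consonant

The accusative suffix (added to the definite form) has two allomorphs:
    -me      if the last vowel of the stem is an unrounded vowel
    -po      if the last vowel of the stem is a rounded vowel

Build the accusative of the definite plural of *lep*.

*lep* — final consonant /p/ (labial) → -u → *lepu*.
The plural form *lepu* — final sound /u/ (a vowel) → -giz → *lepugiz*.
The last vowel of the definite form *lepugiz* is /i/, which is an unrounded vowel, so the accusative suffix is -me, giving *lepugizme*.

lepugizme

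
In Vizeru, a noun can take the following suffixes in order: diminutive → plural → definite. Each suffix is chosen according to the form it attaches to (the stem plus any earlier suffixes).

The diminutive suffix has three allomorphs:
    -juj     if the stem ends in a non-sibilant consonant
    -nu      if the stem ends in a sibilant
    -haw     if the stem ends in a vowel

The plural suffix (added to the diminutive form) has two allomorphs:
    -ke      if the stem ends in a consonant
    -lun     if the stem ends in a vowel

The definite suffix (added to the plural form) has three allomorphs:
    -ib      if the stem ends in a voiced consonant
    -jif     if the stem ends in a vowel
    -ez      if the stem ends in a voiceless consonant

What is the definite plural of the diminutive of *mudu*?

*mudu* — final sound /u/ (a vowel) → -haw → *muduhaw*.
Since the final sound of the diminutive form *muduhaw* is /w/ (a consonant), it takes -ke, giving *muduhawke*.
The plural form *muduhawke* — final sound /e/ (a vowel) → -jif → *muduhawkejif*.

muduhawkejif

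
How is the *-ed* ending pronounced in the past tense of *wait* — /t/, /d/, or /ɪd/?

The stem *wait* ends in /t/ or /d/.
The -ed suffix is realized as /ɪd/ after /t, d/; as /t/ after other voiceless consonants; and as /d/ after other voiced sounds.
So -ed on *wait* is pronounced /ɪd/.

/ɪd/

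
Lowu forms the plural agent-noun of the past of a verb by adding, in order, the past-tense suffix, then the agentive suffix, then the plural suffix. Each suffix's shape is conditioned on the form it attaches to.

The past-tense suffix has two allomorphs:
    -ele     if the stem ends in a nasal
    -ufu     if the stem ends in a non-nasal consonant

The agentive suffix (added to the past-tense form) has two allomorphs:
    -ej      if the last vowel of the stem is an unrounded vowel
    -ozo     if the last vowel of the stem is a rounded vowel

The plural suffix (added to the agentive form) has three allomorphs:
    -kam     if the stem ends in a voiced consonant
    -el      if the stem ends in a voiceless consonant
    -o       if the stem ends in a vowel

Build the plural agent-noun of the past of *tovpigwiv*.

tovpigwivufuozoo

Since the final consonant of *tovpigwiv* is /v/ (non-nasal), it takes -ufu, giving *tovpigwivufu*.
The past-tense form *tovpigwivufu*: last vowel = /u/, a rounded vowel → -ozo → *tovpigwivufuozo*.
The agentive form *tovpigwivufuozo*: final sound = /o/, a vowel → -o → *tovpigwivufuozoo*.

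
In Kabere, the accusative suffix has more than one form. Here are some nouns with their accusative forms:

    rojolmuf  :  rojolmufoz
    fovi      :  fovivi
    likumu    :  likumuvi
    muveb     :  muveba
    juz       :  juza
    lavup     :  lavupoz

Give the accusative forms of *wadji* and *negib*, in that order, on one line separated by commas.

wadjivi, negiba

Looking at the final sound of each stem: -oz when the stem ends in a voiceless consonant (*rojolmuf*, *lavup*); -a when the stem ends in a voiced consonant (*muveb*, *juz*); -vi when the stem ends in a vowel (*fovi*, *likumu*).
*wadji* — final sound /i/ (a vowel) → -vi → *wadjivi*.
*negib*: final sound = /b/, a voiced consonant → -a → *negiba*.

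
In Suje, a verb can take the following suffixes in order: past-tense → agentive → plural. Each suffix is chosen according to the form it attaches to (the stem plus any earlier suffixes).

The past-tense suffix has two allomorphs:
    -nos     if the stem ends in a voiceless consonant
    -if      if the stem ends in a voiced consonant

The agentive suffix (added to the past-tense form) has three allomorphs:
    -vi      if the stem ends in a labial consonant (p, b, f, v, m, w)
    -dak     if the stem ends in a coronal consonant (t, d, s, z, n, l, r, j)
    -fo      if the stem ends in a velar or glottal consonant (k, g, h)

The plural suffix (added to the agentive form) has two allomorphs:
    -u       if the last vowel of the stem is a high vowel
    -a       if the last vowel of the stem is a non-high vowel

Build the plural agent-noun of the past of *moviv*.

movivifviu

*moviv* — final consonant /v/ (voiced) → -if → *movivif*.
The past-tense form *movivif*: final consonant = /f/, labial → -vi → *movivifvi*.
The last vowel of the agentive form *movivifvi* is /i/, which is a high vowel, so the plural suffix is -u, giving *movivifviu*.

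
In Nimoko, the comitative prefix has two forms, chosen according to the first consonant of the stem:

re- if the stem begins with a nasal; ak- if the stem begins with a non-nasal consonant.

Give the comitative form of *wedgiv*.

akwedgiv

Since the first consonant of *wedgiv* is /w/ (non-nasal), it takes ak-, giving *akwedgiv*.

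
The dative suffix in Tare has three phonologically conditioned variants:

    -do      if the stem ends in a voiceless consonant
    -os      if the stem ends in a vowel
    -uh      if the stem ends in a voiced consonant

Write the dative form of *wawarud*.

Since the final sound of *wawarud* is /d/ (a voiced consonant), it takes -uh, giving *wawaruduh*.

wawaruduh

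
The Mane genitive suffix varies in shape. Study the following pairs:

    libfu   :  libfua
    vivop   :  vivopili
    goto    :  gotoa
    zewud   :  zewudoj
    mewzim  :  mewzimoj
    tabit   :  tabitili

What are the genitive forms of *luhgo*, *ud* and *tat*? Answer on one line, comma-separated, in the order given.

The suffix is conditioned by the final sound: -ili when the stem ends in a voiceless consonant (*vivop*, *tabit*); -oj when the stem ends in a voiced consonant (*zewud*, *mewzim*); -a when the stem ends in a vowel (*libfu*, *goto*).
The final sound of *luhgo* is /o/, which is a vowel, so the suffix is -a, giving *luhgoa*.
*ud*: final sound = /d/, a voiced consonant → -oj → *udoj*.
The final sound of *tat* is /t/, which is a voiceless consonant, so the suffix is -ili, giving *tatili*.

luhgoa, udoj, tatili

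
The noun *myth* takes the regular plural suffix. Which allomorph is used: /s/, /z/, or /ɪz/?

/s/

The stem *myth* ends in a voiceless non-sibilant consonant.
The plural suffix surfaces as /ɪz/ after sibilants, /s/ after other voiceless consonants, and /z/ after other voiced sounds.
So the plural -s on *myth* is pronounced /s/.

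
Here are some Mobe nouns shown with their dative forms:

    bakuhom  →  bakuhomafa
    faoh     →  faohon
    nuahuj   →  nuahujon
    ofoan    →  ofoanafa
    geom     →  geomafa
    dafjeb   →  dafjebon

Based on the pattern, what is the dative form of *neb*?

The suffix is conditioned by the final consonant: -afa when the stem ends in a nasal (*bakuhom*, *ofoan*, *geom*); -on when the stem ends in a non-nasal consonant (*faoh*, *nuahuj*, *dafjeb*).
The final consonant of *neb* is /b/, which is non-nasal, so the suffix is -on, giving *nebon*.

nebon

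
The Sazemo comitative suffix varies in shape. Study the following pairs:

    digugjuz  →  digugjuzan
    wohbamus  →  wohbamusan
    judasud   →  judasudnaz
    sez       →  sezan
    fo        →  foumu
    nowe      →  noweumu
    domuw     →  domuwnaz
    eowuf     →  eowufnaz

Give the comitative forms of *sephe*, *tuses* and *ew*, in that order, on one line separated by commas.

Looking at the final sound of each stem: -an when the stem ends in a sibilant (*digugjuz*, *wohbamus*, *sez*); -naz when the stem ends in a non-sibilant consonant (*judasud*, *domuw*, *eowuf*); -umu when the stem ends in a vowel (*fo*, *nowe*).
*sephe*: final sound = /e/, a vowel → -umu → *sepheumu*.
*tuses* — final sound /s/ (a sibilant) → -an → *tusesan*.
*ew* — final sound /w/ (a non-sibilant consonant) → -naz → *ewnaz*.

sepheumu, tusesan, ewnaz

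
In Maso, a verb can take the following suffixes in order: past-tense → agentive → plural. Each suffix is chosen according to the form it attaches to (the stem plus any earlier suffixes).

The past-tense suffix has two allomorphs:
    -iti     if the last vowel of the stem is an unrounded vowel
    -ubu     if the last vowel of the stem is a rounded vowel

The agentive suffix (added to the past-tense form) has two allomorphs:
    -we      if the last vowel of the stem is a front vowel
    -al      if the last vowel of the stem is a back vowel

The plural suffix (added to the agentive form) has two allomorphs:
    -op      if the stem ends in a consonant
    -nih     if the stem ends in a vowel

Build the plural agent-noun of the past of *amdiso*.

amdisoubualop

*amdiso* — last vowel /o/ (a rounded vowel) → -ubu → *amdisoubu*.
Since the last vowel of the past-tense form *amdisoubu* is /u/ (a back vowel), it takes -al, giving *amdisoubual*.
Since the final sound of the agentive form *amdisoubual* is /l/ (a consonant), it takes -op, giving *amdisoubualop*.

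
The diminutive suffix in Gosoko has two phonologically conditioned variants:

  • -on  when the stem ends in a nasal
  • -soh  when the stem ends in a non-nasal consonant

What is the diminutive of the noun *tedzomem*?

tedzomemon

*tedzomem* — final consonant /m/ (a nasal) → -on → *tedzomemon*.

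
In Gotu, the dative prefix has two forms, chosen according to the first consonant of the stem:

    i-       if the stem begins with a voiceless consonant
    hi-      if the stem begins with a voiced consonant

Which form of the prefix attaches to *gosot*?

*gosot* — first consonant /g/ (voiced) → hi-.

hi-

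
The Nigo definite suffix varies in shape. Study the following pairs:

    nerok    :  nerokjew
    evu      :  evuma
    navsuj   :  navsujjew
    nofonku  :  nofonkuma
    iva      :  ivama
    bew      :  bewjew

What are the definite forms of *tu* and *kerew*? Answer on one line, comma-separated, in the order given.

The pattern is consonant vs. vowel: -jew when the stem ends in a consonant (*nerok*, *navsuj*, *bew*); -ma when the stem ends in a vowel (*evu*, *nofonku*, *iva*).
*tu*: final sound = /u/, a vowel → -ma → *tuma*.
The final sound of *kerew* is /w/, which is a consonant, so the suffix is -jew, giving *kerewjew*.

tuma, kerewjew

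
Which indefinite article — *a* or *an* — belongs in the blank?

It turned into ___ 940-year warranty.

a

The indefinite article is chosen by the initial *sound* of the following word, not its spelling.
The number *940* is spoken "nine hundred …", beginning with /naɪn/ — a consonant sound.
So the article is *a*: It turned into a 940-year warranty.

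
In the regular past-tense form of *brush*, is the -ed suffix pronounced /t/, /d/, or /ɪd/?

The stem *brush* ends in a voiceless consonant other than /t/.
The -ed suffix is realized as /ɪd/ after /t, d/; as /t/ after other voiceless consonants; and as /d/ after other voiced sounds.
So -ed on *brush* is pronounced /t/.

/t/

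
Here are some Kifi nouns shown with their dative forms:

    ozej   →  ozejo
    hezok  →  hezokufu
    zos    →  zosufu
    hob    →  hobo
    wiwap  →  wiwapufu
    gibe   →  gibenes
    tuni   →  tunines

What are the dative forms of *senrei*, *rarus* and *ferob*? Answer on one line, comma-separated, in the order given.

The alternation tracks the final sound of the stem — -ufu when the stem ends in a voiceless consonant (*hezok*, *zos*, *wiwap*); -o when the stem ends in a voiced consonant (*ozej*, *hob*); -nes when the stem ends in a vowel (*gibe*, *tuni*).
*senrei* — final sound /i/ (a vowel) → -nes → *senreines*.
The final sound of *rarus* is /s/, which is a voiceless consonant, so the suffix is -ufu, giving *rarusufu*.
Since the final sound of *ferob* is /b/ (a voiced consonant), it takes -o, giving *ferobo*.

senreines, rarusufu, ferobo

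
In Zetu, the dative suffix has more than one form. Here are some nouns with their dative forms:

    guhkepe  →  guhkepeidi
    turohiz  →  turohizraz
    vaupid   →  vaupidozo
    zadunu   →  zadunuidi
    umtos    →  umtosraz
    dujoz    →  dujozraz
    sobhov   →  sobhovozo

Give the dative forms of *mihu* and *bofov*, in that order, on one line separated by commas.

mihuidi, bofovozo

The pattern is sibilance of the final sound: -raz when the stem ends in a sibilant (*turohiz*, *umtos*, *dujoz*); -ozo when the stem ends in a non-sibilant consonant (*vaupid*, *sobhov*); -idi when the stem ends in a vowel (*guhkepe*, *zadunu*).
*mihu* — final sound /u/ (a vowel) → -idi → *mihuidi*.
*bofov* — final sound /v/ (a non-sibilant consonant) → -ozo → *bofovozo*.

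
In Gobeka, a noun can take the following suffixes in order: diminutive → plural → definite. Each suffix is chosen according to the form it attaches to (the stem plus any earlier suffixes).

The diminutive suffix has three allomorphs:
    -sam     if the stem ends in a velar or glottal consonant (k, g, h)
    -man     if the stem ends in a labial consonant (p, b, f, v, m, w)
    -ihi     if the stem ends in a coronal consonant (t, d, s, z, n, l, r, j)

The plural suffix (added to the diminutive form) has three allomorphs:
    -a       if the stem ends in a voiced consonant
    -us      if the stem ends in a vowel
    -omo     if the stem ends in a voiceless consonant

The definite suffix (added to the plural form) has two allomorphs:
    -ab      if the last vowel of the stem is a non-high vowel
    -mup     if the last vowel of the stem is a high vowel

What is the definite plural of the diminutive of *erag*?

*erag*: final consonant = /g/, velar/glottal → -sam → *eragsam*.
The diminutive form *eragsam* — final sound /m/ (a voiced consonant) → -a → *eragsama*.
The last vowel of the plural form *eragsama* is /a/, which is a non-high vowel, so the definite suffix is -ab, giving *eragsamaab*.

eragsamaab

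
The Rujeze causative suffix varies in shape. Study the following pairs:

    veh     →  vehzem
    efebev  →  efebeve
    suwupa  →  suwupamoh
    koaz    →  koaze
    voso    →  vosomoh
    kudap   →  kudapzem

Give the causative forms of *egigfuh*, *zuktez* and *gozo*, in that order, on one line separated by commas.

egigfuhzem, zukteze, gozomoh

The alternation tracks the final sound of the stem — -zem when the stem ends in a voiceless consonant (*veh*, *kudap*); -e when the stem ends in a voiced consonant (*efebev*, *koaz*); -moh when the stem ends in a vowel (*suwupa*, *voso*).
*egigfuh*: final sound = /h/, a voiceless consonant → -zem → *egigfuhzem*.
*zuktez* — final sound /z/ (a voiced consonant) → -e → *zukteze*.
*gozo* — final sound /o/ (a vowel) → -moh → *gozomoh*.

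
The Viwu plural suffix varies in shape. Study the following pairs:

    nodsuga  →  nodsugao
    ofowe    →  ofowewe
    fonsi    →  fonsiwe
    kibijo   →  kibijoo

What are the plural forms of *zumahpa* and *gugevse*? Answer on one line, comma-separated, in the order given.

The alternation tracks the last vowel of the stem — -we when the last vowel of the stem is a front vowel (*ofowe*, *fonsi*); -o when the last vowel of the stem is a back vowel (*nodsuga*, *kibijo*).
The last vowel of *zumahpa* is /a/, which is a back vowel, so the suffix is -o, giving *zumahpao*.
*gugevse* — last vowel /e/ (a front vowel) → -we → *gugevsewe*.

zumahpao, gugevsewe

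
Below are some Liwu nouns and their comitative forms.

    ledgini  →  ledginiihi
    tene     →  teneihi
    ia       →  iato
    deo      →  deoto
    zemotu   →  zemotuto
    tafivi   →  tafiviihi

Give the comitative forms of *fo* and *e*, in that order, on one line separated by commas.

foto, eihi

The suffix is conditioned by the last vowel: -ihi when the last vowel of the stem is a front vowel (*ledgini*, *tene*, *tafivi*); -to when the last vowel of the stem is a back vowel (*ia*, *deo*, *zemotu*).
*fo* — last vowel /o/ (a back vowel) → -to → *foto*.
The last vowel of *e* is /e/, which is a front vowel, so the suffix is -ihi, giving *eihi*.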